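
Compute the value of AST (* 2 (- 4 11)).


Evaluate inner: (- 4 11) = -7
Evaluate root: (* 2 -7) = -14
Result: -14


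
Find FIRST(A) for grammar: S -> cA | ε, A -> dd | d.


Per alternative of A: FIRST(dd) = {d}; FIRST(d) = {d}
FIRST(A) = {d}


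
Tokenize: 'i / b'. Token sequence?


Scan left to right, longest-match per lexeme
Tokens: ID(i), OP(/), ID(b)


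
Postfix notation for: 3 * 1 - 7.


Left to right (same or higher precedence on left)
Postfix: 3 1 * 7 -


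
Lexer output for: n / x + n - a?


Scan left to right, longest-match per lexeme
Tokens: ID(n), OP(/), ID(x), OP(+), ID(n), OP(-), ID(a)


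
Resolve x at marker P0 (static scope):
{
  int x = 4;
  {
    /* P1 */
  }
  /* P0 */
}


x declared in the same block as P0
x = 4


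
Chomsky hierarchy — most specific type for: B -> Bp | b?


Left-linear: every RHS is a terminal or one nonterminal followed by a terminal
Classification: Type 3 (Regular)


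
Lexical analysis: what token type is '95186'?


Pattern: digits only
Type: INTEGER_LITERAL


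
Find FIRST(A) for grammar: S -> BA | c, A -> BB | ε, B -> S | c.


Per alternative of A: FIRST(BB) = {c}; FIRST(ε) = {ε}
FIRST(A) = {c, ε}


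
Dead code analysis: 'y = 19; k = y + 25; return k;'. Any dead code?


y is read by k's definition; k is returned
No dead code


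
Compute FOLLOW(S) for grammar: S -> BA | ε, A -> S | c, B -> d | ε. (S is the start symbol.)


$ ∈ FOLLOW(S). For each A -> αBβ: add FIRST(β)\{ε} to FOLLOW(B); if β nullable, add FOLLOW(A).
FOLLOW(S) = {$}


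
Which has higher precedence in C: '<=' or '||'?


'<=' is relational (level 7); '||' is logical OR (level 1)
Higher level binds tighter
'<=' has higher precedence than '||'


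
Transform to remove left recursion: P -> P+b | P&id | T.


Left-recursive alternatives: P+b, P&id; non-recursive: T
Introduce P': P -> TP', P' -> +bP' | &idP' | ε


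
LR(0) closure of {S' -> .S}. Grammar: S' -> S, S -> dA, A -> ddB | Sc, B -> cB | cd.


Start: S' -> .S
For each item with dot before a nonterminal B, add B -> .γ for every B-production
Closure: [S' -> .S, S -> .dA]


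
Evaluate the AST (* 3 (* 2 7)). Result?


Evaluate inner: (* 2 7) = 14
Evaluate root: (* 3 14) = 42
Result: 42


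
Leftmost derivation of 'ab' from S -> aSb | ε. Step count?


Derivation: S => aSb => ab
Steps: 2


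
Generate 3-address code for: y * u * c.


Break into single-operator statements:
t1 = y * u
t2 = t1 * c


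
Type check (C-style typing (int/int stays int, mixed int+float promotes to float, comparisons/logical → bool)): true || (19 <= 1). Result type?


Operand types: bool || bool
Rule: logical operators take bool operands and yield bool
Result type: bool


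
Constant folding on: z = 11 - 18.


11 - 18 = -7 at compile time
Optimized: z = -7


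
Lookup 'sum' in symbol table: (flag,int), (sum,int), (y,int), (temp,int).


Lookup 'sum' → type int


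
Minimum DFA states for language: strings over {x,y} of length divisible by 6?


Track length mod 6: states 0..5, accept at 0
Minimal DFA: 6 states


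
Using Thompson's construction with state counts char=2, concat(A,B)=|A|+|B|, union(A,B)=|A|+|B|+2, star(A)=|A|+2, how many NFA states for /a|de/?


Syntax tree has 3 char leaf(s), 1 union(s), 0 star(s)
chars contribute 3×2 = 6; each union adds +2; each star adds +2
Total: 6 + 2 + 0 = 8 states


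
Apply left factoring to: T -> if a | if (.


Common prefix: 'if'
Factored: T -> if T', T' -> a | (


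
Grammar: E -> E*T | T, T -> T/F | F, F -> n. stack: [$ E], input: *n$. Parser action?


shift '*' to continue E -> E*T
Action: shift


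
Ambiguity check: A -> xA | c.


right-linear, alternatives start with distinct terminals 'x' vs 'c': unique leftmost derivation
Unambiguous


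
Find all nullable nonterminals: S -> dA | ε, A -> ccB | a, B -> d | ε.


A nonterminal is nullable iff some alternative derives ε (directly, or every symbol in it is nullable)
Nullable: {B, S}


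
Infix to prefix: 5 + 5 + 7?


left-to-right (same/higher precedence on left): tree is (+ (+ 5 5) 7)
Prefix: + + 5 5 7


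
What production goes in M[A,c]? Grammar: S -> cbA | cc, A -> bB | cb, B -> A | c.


For [A, c]: 'c' ∈ FIRST(cb)
Entry: A -> cb


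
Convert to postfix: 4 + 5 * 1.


* has higher precedence, evaluate 5*1 first
Postfix: 4 5 1 * +


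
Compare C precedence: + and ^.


'+' is additive (level 9); '^' is bitwise XOR (level 4)
Higher level binds tighter
'+' has higher precedence than '^'


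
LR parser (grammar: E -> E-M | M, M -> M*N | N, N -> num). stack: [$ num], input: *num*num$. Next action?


'num' on top is the handle for N -> num
Action: reduce (N -> num)


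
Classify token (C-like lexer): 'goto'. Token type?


Pattern: reserved word
Type: KEYWORD


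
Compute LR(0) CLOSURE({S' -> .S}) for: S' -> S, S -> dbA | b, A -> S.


Start: S' -> .S
For each item with dot before a nonterminal B, add B -> .γ for every B-production
Closure: [S' -> .S, S -> .dbA, S -> .b]


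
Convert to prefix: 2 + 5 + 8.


left-to-right (same/higher precedence on left): tree is (+ (+ 2 5) 8)
Prefix: + + 2 5 8


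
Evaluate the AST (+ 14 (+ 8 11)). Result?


Evaluate inner: (+ 8 11) = 19
Evaluate root: (+ 14 19) = 33
Result: 33


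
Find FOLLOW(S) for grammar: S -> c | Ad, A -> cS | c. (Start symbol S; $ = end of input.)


$ ∈ FOLLOW(S). For each A -> αBβ: add FIRST(β)\{ε} to FOLLOW(B); if β nullable, add FOLLOW(A).
FOLLOW(S) = {$, d}


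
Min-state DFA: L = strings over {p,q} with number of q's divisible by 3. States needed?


Track (count of q) mod 3: states 0..2, accept at 0
Minimal DFA: 3 states


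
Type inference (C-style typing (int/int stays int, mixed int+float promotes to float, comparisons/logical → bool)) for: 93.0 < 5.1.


Operand types: float < float
Rule: comparison yields bool
Result type: bool


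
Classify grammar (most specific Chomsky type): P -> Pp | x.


Left-linear: every RHS is a terminal or one nonterminal followed by a terminal
Classification: Type 3 (Regular)


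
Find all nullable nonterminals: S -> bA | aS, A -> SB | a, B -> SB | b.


A nonterminal is nullable iff some alternative derives ε (directly, or every symbol in it is nullable)
Nullable: {}


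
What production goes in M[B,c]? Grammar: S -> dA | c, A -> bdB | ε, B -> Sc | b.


For [B, c]: 'c' ∈ FIRST(Sc)
Entry: B -> Sc


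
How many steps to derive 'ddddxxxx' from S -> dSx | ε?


Derivation: S => dSx => ddSxx => dddSxxx => ddddSxxxx => ddddxxxx
Steps: 5


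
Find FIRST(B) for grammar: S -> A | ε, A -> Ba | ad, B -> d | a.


Per alternative of B: FIRST(d) = {d}; FIRST(a) = {a}
FIRST(B) = {a, d}


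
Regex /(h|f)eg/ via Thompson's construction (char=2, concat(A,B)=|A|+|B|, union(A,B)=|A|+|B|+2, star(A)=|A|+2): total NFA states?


Syntax tree has 4 char leaf(s), 1 union(s), 0 star(s)
chars contribute 4×2 = 8; each union adds +2; each star adds +2
Total: 8 + 2 + 0 = 10 states


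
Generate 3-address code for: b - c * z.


Break into single-operator statements:
t1 = c * z
t2 = b - t1


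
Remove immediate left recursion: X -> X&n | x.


Left-recursive alternatives: X&n; non-recursive: x
Introduce X': X -> xX', X' -> &nX' | ε


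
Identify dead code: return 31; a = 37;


statement follows a return and is unreachable
Dead: 'a = 37'


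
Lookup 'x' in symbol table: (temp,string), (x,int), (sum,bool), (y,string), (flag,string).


Lookup 'x' → type int


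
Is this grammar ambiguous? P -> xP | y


right-linear, alternatives start with distinct terminals 'x' vs 'y': unique leftmost derivation
Unambiguous


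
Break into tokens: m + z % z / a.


Scan left to right, longest-match per lexeme
Tokens: ID(m), OP(+), ID(z), OP(%), ID(z), OP(/), ID(a)


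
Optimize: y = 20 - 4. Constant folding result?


20 - 4 = 16 at compile time
Optimized: y = 16


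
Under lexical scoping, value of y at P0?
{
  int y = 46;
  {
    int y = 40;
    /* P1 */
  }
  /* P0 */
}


y declared in the same block as P0
y = 46


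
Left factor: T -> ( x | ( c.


Common prefix: '('
Factored: T -> ( T', T' -> x | c


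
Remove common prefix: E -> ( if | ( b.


Common prefix: '('
Factored: E -> ( E', E' -> if | b


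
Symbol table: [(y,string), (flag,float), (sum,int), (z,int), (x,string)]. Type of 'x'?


Lookup 'x' → type string


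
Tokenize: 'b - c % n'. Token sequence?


Scan left to right, longest-match per lexeme
Tokens: ID(b), OP(-), ID(c), OP(%), ID(n)


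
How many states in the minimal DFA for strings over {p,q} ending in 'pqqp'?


Track the longest suffix of input matching a prefix of 'pqqp': 5 classes (prefixes of length 0..4)
Minimal DFA: 5 states


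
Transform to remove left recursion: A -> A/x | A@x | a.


Left-recursive alternatives: A/x, A@x; non-recursive: a
Introduce A': A -> aA', A' -> /xA' | @xA' | ε


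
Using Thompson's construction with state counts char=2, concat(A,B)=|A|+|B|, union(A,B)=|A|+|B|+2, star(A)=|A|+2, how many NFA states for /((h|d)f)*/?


Syntax tree has 3 char leaf(s), 1 union(s), 1 star(s)
chars contribute 3×2 = 6; each union adds +2; each star adds +2
Total: 6 + 2 + 2 = 10 states


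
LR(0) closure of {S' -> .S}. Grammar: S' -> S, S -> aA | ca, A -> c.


Start: S' -> .S
For each item with dot before a nonterminal B, add B -> .γ for every B-production
Closure: [S' -> .S, S -> .aA, S -> .ca]


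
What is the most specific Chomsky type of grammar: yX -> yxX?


LHS has context (more than one symbol) and |LHS| ≤ |RHS|
Classification: Type 1 (Context-Sensitive)


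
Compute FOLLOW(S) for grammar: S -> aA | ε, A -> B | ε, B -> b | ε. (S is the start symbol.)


$ ∈ FOLLOW(S). For each A -> αBβ: add FIRST(β)\{ε} to FOLLOW(B); if β nullable, add FOLLOW(A).
FOLLOW(S) = {$}


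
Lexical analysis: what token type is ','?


Pattern: delimiter/punctuation
Type: PUNCTUATION


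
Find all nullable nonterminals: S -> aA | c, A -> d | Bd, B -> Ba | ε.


A nonterminal is nullable iff some alternative derives ε (directly, or every symbol in it is nullable)
Nullable: {B}


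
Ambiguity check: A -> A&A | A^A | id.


'id&id^id' has two parse trees (no precedence encoded between & and ^)
Ambiguous


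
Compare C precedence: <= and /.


'/' is multiplicative (level 10); '<=' is relational (level 7)
Higher level binds tighter
'/' has higher precedence than '<='


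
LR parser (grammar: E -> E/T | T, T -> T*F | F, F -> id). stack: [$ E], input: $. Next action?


start symbol E on stack, input exhausted
Action: accept


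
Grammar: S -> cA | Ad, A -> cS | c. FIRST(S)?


Per alternative of S: FIRST(cA) = {c}; FIRST(Ad) = {c}
FIRST(S) = {c}


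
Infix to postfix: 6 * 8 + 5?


Left to right (same or higher precedence on left)
Postfix: 6 8 * 5 +


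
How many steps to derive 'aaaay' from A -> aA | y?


Derivation: A => aA => aaA => aaaA => aaaaA => aaaay
Steps: 5


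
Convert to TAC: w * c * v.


Break into single-operator statements:
t1 = w * c
t2 = t1 * v


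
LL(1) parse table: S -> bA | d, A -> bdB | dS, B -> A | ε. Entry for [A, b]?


For [A, b]: 'b' ∈ FIRST(bdB)
Entry: A -> bdB


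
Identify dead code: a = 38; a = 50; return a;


first assignment to a is overwritten before any read
Dead: 'a = 38'


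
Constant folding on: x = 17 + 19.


17 + 19 = 36 at compile time
Optimized: x = 36


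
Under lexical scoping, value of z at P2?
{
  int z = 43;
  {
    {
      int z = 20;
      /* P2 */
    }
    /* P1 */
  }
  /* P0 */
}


z declared in the same block as P2
z = 20


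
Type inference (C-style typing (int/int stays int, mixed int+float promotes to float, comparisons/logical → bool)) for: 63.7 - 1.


Operand types: float - int
Rule: mixed int/float promotes to float; int/int stays int
Result type: float


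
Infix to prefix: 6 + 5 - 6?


left-to-right (same/higher precedence on left): tree is (- (+ 6 5) 6)
Prefix: - + 6 5 6


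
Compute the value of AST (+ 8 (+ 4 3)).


Evaluate inner: (+ 4 3) = 7
Evaluate root: (+ 8 7) = 15
Result: 15


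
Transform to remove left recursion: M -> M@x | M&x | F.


Left-recursive alternatives: M@x, M&x; non-recursive: F
Introduce M': M -> FM', M' -> @xM' | &xM' | ε


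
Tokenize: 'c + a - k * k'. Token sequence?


Scan left to right, longest-match per lexeme
Tokens: ID(c), OP(+), ID(a), OP(-), ID(k), OP(*), ID(k)


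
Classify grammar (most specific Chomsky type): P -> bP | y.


Right-linear: every RHS is a terminal or a terminal followed by one nonterminal
Classification: Type 3 (Regular)


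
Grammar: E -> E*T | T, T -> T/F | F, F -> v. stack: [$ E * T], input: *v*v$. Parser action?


handle 'E*T' on top; lookahead ∈ FOLLOW(E) = {*, $}
Action: reduce (E -> E*T)


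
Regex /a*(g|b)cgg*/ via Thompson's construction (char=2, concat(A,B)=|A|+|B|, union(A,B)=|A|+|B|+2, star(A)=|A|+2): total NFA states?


Syntax tree has 6 char leaf(s), 1 union(s), 2 star(s)
chars contribute 6×2 = 12; each union adds +2; each star adds +2
Total: 12 + 2 + 4 = 18 states


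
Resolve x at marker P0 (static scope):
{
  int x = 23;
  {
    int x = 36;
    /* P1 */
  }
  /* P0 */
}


x declared in the same block as P0
x = 23


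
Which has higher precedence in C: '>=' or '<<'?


'<<' is shift (level 8); '>=' is relational (level 7)
Higher level binds tighter
'<<' has higher precedence than '>='


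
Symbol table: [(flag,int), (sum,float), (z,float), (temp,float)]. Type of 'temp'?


Lookup 'temp' → type float


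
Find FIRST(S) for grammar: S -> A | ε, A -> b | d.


Per alternative of S: FIRST(A) = {b, d}; FIRST(ε) = {ε}
FIRST(S) = {b, d, ε}


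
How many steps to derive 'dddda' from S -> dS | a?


Derivation: S => dS => ddS => dddS => ddddS => dddda
Steps: 5


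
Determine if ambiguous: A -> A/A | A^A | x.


'x/x^x' has two parse trees (no precedence encoded between / and ^)
Ambiguous


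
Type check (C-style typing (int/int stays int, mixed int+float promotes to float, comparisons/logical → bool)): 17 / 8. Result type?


Operand types: int / int
Rule: mixed int/float promotes to float; int/int stays int
Result type: int


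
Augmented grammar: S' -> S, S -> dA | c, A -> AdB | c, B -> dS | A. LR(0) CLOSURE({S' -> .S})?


Start: S' -> .S
For each item with dot before a nonterminal B, add B -> .γ for every B-production
Closure: [S' -> .S, S -> .dA, S -> .c]


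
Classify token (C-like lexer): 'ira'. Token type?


Pattern: letter/underscore followed by alphanumerics, not a keyword
Type: IDENTIFIER


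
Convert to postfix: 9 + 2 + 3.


Left to right (same or higher precedence on left)
Postfix: 9 2 + 3 +


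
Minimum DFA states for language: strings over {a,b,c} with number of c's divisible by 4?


Track (count of c) mod 4: states 0..3, accept at 0
Minimal DFA: 4 states


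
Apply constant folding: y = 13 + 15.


13 + 15 = 28 at compile time
Optimized: y = 28


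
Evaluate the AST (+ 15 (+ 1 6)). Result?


Evaluate inner: (+ 1 6) = 7
Evaluate root: (+ 15 7) = 22
Result: 22


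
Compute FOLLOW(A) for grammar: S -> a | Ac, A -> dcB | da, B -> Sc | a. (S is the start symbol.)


$ ∈ FOLLOW(S). For each A -> αBβ: add FIRST(β)\{ε} to FOLLOW(B); if β nullable, add FOLLOW(A).
FOLLOW(A) = {c}


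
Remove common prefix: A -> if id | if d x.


Common prefix: 'if'
Factored: A -> if A', A' -> id | d x


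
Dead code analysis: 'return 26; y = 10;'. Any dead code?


statement follows a return and is unreachable
Dead: 'y = 10'


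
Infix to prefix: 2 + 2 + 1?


left-to-right (same/higher precedence on left): tree is (+ (+ 2 2) 1)
Prefix: + + 2 2 1


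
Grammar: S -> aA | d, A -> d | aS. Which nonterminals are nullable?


A nonterminal is nullable iff some alternative derives ε (directly, or every symbol in it is nullable)
Nullable: {}


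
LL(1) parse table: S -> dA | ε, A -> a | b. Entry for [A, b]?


For [A, b]: 'b' ∈ FIRST(b)
Entry: A -> b


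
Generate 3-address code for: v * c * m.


Break into single-operator statements:
t1 = v * c
t2 = t1 * m


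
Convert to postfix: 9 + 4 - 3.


Left to right (same or higher precedence on left)
Postfix: 9 4 + 3 -


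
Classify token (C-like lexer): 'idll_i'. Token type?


Pattern: letter/underscore followed by alphanumerics, not a keyword
Type: IDENTIFIER


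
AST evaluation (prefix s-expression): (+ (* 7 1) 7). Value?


Evaluate inner: (* 7 1) = 7
Evaluate root: (+ 7 7) = 14
Result: 14


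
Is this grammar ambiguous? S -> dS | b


right-linear, alternatives start with distinct terminals 'd' vs 'b': unique leftmost derivation
Unambiguous


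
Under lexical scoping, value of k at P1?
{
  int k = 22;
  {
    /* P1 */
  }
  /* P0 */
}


P1's block does not declare k; resolves to the enclosing declaration at depth 0
k = 22


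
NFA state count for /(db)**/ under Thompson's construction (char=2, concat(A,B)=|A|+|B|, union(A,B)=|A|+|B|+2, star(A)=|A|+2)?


Syntax tree has 2 char leaf(s), 0 union(s), 2 star(s)
chars contribute 2×2 = 4; each union adds +2; each star adds +2
Total: 4 + 0 + 4 = 8 states


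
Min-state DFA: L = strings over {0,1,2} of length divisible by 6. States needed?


Track length mod 6: states 0..5, accept at 0
Minimal DFA: 6 states


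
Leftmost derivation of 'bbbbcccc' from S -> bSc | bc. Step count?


Derivation: S => bSc => bbScc => bbbSccc => bbbbcccc
Steps: 4


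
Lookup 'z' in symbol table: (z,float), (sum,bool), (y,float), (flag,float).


Lookup 'z' → type float


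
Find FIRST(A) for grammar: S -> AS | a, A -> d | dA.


Per alternative of A: FIRST(d) = {d}; FIRST(dA) = {d}
FIRST(A) = {d}


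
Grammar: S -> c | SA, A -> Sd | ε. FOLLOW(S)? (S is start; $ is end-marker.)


$ ∈ FOLLOW(S). For each A -> αBβ: add FIRST(β)\{ε} to FOLLOW(B); if β nullable, add FOLLOW(A).
FOLLOW(S) = {$, c, d}


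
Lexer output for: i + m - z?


Scan left to right, longest-match per lexeme
Tokens: ID(i), OP(+), ID(m), OP(-), ID(z)


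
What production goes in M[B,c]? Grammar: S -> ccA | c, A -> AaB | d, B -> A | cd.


For [B, c]: 'c' ∈ FIRST(cd)
Entry: B -> cd


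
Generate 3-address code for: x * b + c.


Break into single-operator statements:
t1 = x * b
t2 = t1 + c


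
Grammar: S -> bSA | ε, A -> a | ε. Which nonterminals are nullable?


A nonterminal is nullable iff some alternative derives ε (directly, or every symbol in it is nullable)
Nullable: {A, S}


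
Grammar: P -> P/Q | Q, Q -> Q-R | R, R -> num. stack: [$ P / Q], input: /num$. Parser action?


handle 'P/Q' on top; lookahead ∈ FOLLOW(P) = {/, $}
Action: reduce (P -> P/Q)


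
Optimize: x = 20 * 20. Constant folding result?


20 * 20 = 400 at compile time
Optimized: x = 400


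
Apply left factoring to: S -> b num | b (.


Common prefix: 'b'
Factored: S -> b S', S' -> num | (


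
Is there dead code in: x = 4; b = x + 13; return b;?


x is read by b's definition; b is returned
No dead code


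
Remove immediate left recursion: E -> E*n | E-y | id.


Left-recursive alternatives: E*n, E-y; non-recursive: id
Introduce E': E -> idE', E' -> *nE' | -yE' | ε


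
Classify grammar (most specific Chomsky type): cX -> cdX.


LHS has context (more than one symbol) and |LHS| ≤ |RHS|
Classification: Type 1 (Context-Sensitive)


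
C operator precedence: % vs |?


'%' is multiplicative (level 10); '|' is bitwise OR (level 3)
Higher level binds tighter
'%' has higher precedence than '|'


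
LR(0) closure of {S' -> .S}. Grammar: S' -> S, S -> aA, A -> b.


Start: S' -> .S
For each item with dot before a nonterminal B, add B -> .γ for every B-production
Closure: [S' -> .S, S -> .aA]


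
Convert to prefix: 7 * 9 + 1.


left-to-right (same/higher precedence on left): tree is (+ (* 7 9) 1)
Prefix: + * 7 9 1


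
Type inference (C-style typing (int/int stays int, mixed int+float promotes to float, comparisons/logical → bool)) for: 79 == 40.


Operand types: int == int
Rule: comparison yields bool
Result type: bool


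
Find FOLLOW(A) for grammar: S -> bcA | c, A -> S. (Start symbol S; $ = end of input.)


$ ∈ FOLLOW(S). For each A -> αBβ: add FIRST(β)\{ε} to FOLLOW(B); if β nullable, add FOLLOW(A).
FOLLOW(A) = {$}


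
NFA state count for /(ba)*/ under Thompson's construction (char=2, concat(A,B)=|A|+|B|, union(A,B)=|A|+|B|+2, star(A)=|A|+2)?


Syntax tree has 2 char leaf(s), 0 union(s), 1 star(s)
chars contribute 2×2 = 4; each union adds +2; each star adds +2
Total: 4 + 0 + 2 = 6 states


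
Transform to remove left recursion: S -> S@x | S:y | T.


Left-recursive alternatives: S@x, S:y; non-recursive: T
Introduce S': S -> TS', S' -> @xS' | :yS' | ε


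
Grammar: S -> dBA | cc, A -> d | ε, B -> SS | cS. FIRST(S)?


Per alternative of S: FIRST(dBA) = {d}; FIRST(cc) = {c}
FIRST(S) = {c, d}


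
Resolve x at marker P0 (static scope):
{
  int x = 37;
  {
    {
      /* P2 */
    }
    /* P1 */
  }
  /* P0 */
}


x declared in the same block as P0
x = 37


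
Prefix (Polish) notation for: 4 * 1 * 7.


left-to-right (same/higher precedence on left): tree is (* (* 4 1) 7)
Prefix: * * 4 1 7


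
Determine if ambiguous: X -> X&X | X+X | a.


'a&a+a' has two parse trees (no precedence encoded between & and +)
Ambiguous


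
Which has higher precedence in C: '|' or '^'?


'^' is bitwise XOR (level 4); '|' is bitwise OR (level 3)
Higher level binds tighter
'^' has higher precedence than '|'


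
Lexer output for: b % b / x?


Scan left to right, longest-match per lexeme
Tokens: ID(b), OP(%), ID(b), OP(/), ID(x)


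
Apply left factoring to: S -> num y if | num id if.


Common prefix: 'num'
Factored: S -> num S', S' -> y if | id if


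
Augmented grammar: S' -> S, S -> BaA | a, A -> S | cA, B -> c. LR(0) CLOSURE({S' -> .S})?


Start: S' -> .S
For each item with dot before a nonterminal B, add B -> .γ for every B-production
Closure: [S' -> .S, S -> .BaA, S -> .a, B -> .c]


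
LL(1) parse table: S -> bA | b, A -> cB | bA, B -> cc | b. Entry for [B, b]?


For [B, b]: 'b' ∈ FIRST(b)
Entry: B -> b


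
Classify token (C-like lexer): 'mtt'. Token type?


Pattern: letter/underscore followed by alphanumerics, not a keyword
Type: IDENTIFIER


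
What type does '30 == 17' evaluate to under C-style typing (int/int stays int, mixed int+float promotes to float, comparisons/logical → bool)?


Operand types: int == int
Rule: comparison yields bool
Result type: bool


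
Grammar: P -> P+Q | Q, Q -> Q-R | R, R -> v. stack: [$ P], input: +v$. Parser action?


shift '+' to continue P -> P+Q
Action: shift


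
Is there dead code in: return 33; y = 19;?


statement follows a return and is unreachable
Dead: 'y = 19'


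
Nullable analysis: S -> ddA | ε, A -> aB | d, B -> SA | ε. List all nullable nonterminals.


A nonterminal is nullable iff some alternative derives ε (directly, or every symbol in it is nullable)
Nullable: {B, S}


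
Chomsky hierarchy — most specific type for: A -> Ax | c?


Left-linear: every RHS is a terminal or one nonterminal followed by a terminal
Classification: Type 3 (Regular)


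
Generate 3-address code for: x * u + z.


Break into single-operator statements:
t1 = x * u
t2 = t1 + z


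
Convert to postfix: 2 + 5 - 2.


Left to right (same or higher precedence on left)
Postfix: 2 5 + 2 -


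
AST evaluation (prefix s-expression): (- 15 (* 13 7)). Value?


Evaluate inner: (* 13 7) = 91
Evaluate root: (- 15 91) = -76
Result: -76


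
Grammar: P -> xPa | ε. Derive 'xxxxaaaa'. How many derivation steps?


Derivation: P => xPa => xxPaa => xxxPaaa => xxxxPaaaa => xxxxaaaa
Steps: 5


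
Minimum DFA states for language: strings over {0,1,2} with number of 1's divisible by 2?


Track (count of 1) mod 2: states 0..1, accept at 0
Minimal DFA: 2 states


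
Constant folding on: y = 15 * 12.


15 * 12 = 180 at compile time
Optimized: y = 180


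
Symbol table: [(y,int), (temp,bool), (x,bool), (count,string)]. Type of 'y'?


Lookup 'y' → type int


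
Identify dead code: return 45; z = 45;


statement follows a return and is unreachable
Dead: 'z = 45'


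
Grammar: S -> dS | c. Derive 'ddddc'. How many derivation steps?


Derivation: S => dS => ddS => dddS => ddddS => ddddc
Steps: 5


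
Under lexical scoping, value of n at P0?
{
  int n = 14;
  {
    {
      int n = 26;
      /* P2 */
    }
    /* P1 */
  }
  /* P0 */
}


n declared in the same block as P0
n = 14


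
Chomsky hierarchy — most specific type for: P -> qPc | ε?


Single nonterminal LHS, but q^n c^n is not regular
Classification: Type 2 (Context-Free)


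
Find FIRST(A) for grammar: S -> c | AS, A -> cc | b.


Per alternative of A: FIRST(cc) = {c}; FIRST(b) = {b}
FIRST(A) = {b, c}


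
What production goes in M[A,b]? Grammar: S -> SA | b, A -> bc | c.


For [A, b]: 'b' ∈ FIRST(bc)
Entry: A -> bc


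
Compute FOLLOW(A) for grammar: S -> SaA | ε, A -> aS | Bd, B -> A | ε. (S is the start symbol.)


$ ∈ FOLLOW(S). For each A -> αBβ: add FIRST(β)\{ε} to FOLLOW(B); if β nullable, add FOLLOW(A).
FOLLOW(A) = {$, a, d}


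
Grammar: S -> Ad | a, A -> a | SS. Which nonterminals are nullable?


A nonterminal is nullable iff some alternative derives ε (directly, or every symbol in it is nullable)
Nullable: {}


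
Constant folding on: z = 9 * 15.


9 * 15 = 135 at compile time
Optimized: z = 135


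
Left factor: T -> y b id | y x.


Common prefix: 'y'
Factored: T -> y T', T' -> b id | x


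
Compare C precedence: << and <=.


'<<' is shift (level 8); '<=' is relational (level 7)
Higher level binds tighter
'<<' has higher precedence than '<='


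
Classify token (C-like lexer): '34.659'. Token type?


Pattern: digits with a decimal point
Type: FLOAT_LITERAL


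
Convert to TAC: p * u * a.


Break into single-operator statements:
t1 = p * u
t2 = t1 * a


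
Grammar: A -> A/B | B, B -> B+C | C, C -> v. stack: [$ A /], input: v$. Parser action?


no handle ('A/' is not any RHS); shift 'v'
Action: shift


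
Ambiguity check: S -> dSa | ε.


balanced d^n…a^n: each string has a unique parse
Unambiguous


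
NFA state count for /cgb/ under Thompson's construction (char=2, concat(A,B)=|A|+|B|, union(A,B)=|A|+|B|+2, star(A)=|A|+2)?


Syntax tree has 3 char leaf(s), 0 union(s), 0 star(s)
chars contribute 3×2 = 6; each union adds +2; each star adds +2
Total: 6 + 0 + 0 = 6 states


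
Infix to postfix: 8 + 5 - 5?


Left to right (same or higher precedence on left)
Postfix: 8 5 + 5 -


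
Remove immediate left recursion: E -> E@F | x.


Left-recursive alternatives: E@F; non-recursive: x
Introduce E': E -> xE', E' -> @FE' | ε


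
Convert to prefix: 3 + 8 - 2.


left-to-right (same/higher precedence on left): tree is (- (+ 3 8) 2)
Prefix: - + 3 8 2


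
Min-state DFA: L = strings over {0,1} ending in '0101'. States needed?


Track the longest suffix of input matching a prefix of '0101': 5 classes (prefixes of length 0..4)
Minimal DFA: 5 states


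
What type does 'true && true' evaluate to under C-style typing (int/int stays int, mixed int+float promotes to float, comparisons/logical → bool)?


Operand types: bool && bool
Rule: logical operators take bool operands and yield bool
Result type: bool


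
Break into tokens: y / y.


Scan left to right, longest-match per lexeme
Tokens: ID(y), OP(/), ID(y)


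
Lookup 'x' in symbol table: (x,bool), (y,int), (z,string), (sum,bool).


Lookup 'x' → type bool


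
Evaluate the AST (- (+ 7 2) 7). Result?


Evaluate inner: (+ 7 2) = 9
Evaluate root: (- 9 7) = 2
Result: 2


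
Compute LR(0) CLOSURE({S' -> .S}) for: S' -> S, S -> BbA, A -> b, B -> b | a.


Start: S' -> .S
For each item with dot before a nonterminal B, add B -> .γ for every B-production
Closure: [S' -> .S, S -> .BbA, B -> .b, B -> .a]


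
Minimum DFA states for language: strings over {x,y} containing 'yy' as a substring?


KMP-style automaton: 2 progress states + 1 absorbing accept = 3
Minimal DFA: 3 states


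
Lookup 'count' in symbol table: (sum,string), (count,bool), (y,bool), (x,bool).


Lookup 'count' → type bool


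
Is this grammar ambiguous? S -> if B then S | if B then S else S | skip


dangling else: 'if B then if B then skip else skip' parses two ways
Ambiguous


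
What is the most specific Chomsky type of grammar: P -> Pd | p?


Left-linear: every RHS is a terminal or one nonterminal followed by a terminal
Classification: Type 3 (Regular)


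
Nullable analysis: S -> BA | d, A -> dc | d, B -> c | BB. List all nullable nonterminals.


A nonterminal is nullable iff some alternative derives ε (directly, or every symbol in it is nullable)
Nullable: {}


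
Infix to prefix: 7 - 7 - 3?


left-to-right (same/higher precedence on left): tree is (- (- 7 7) 3)
Prefix: - - 7 7 3


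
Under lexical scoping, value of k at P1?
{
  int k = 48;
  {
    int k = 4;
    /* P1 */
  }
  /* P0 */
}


k declared in the same block as P1
k = 4


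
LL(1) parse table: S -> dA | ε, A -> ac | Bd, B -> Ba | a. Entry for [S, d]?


For [S, d]: 'd' ∈ FIRST(dA)
Entry: S -> dA


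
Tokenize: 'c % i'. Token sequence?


Scan left to right, longest-match per lexeme
Tokens: ID(c), OP(%), ID(i)


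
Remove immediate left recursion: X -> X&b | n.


Left-recursive alternatives: X&b; non-recursive: n
Introduce X': X -> nX', X' -> &bX' | ε


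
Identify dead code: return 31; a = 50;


statement follows a return and is unreachable
Dead: 'a = 50'


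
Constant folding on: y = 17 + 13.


17 + 13 = 30 at compile time
Optimized: y = 30


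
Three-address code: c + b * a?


Break into single-operator statements:
t1 = b * a
t2 = c + t1


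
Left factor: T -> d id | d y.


Common prefix: 'd'
Factored: T -> d T', T' -> id | y


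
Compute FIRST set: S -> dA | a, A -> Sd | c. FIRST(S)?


Per alternative of S: FIRST(dA) = {d}; FIRST(a) = {a}
FIRST(S) = {a, d}


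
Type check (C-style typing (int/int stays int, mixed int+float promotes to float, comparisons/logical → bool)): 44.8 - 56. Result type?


Operand types: float - int
Rule: mixed int/float promotes to float; int/int stays int
Result type: float


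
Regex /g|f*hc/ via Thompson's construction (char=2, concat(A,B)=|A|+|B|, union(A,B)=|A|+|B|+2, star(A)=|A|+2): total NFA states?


Syntax tree has 4 char leaf(s), 1 union(s), 1 star(s)
chars contribute 4×2 = 8; each union adds +2; each star adds +2
Total: 8 + 2 + 2 = 12 states


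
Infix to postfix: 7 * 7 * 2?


Left to right (same or higher precedence on left)
Postfix: 7 7 * 2 *


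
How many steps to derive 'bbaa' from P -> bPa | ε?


Derivation: P => bPa => bbPaa => bbaa
Steps: 3


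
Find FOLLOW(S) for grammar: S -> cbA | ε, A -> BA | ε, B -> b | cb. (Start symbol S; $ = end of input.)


$ ∈ FOLLOW(S). For each A -> αBβ: add FIRST(β)\{ε} to FOLLOW(B); if β nullable, add FOLLOW(A).
FOLLOW(S) = {$}


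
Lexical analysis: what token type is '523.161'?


Pattern: digits with a decimal point
Type: FLOAT_LITERAL


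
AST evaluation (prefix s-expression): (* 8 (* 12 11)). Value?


Evaluate inner: (* 12 11) = 132
Evaluate root: (* 8 132) = 1056
Result: 1056


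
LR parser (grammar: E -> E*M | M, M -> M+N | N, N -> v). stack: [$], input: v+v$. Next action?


no handle on stack; shift 'v'
Action: shift


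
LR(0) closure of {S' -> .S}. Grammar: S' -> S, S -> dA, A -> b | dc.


Start: S' -> .S
For each item with dot before a nonterminal B, add B -> .γ for every B-production
Closure: [S' -> .S, S -> .dA]


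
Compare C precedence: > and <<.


'<<' is shift (level 8); '>' is relational (level 7)
Higher level binds tighter
'<<' has higher precedence than '>'


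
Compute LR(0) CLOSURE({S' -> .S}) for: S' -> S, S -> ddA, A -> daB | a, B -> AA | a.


Start: S' -> .S
For each item with dot before a nonterminal B, add B -> .γ for every B-production
Closure: [S' -> .S, S -> .ddA]


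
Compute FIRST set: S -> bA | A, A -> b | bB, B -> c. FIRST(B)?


Per alternative of B: FIRST(c) = {c}
FIRST(B) = {c}


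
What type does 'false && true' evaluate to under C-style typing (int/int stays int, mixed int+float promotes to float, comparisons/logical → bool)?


Operand types: bool && bool
Rule: logical operators take bool operands and yield bool
Result type: bool


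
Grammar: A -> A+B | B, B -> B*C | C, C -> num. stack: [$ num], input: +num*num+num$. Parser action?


'num' on top is the handle for C -> num
Action: reduce (C -> num)


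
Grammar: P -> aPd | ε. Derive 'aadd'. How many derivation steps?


Derivation: P => aPd => aaPdd => aadd
Steps: 3


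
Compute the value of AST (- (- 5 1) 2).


Evaluate inner: (- 5 1) = 4
Evaluate root: (- 4 2) = 2
Result: 2


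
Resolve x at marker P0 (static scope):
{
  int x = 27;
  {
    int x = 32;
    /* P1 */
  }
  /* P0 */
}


x declared in the same block as P0
x = 27


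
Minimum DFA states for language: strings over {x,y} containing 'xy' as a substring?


KMP-style automaton: 2 progress states + 1 absorbing accept = 3
Minimal DFA: 3 states


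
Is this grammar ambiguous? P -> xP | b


right-linear, alternatives start with distinct terminals 'x' vs 'b': unique leftmost derivation
Unambiguous


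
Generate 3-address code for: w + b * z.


Break into single-operator statements:
t1 = b * z
t2 = w + t1


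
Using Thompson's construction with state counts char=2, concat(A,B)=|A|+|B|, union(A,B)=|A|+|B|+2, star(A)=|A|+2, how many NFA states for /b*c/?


Syntax tree has 2 char leaf(s), 0 union(s), 1 star(s)
chars contribute 2×2 = 4; each union adds +2; each star adds +2
Total: 4 + 0 + 2 = 6 states


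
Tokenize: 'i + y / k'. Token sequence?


Scan left to right, longest-match per lexeme
Tokens: ID(i), OP(+), ID(y), OP(/), ID(k)


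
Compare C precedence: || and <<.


'<<' is shift (level 8); '||' is logical OR (level 1)
Higher level binds tighter
'<<' has higher precedence than '||'


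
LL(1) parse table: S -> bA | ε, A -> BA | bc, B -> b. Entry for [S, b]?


For [S, b]: 'b' ∈ FIRST(bA)
Entry: S -> bA


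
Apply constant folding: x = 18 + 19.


18 + 19 = 37 at compile time
Optimized: x = 37


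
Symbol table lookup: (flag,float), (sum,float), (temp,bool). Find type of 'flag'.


Lookup 'flag' → type float


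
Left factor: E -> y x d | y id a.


Common prefix: 'y'
Factored: E -> y E', E' -> x d | id a


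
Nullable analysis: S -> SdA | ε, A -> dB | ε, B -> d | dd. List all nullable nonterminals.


A nonterminal is nullable iff some alternative derives ε (directly, or every symbol in it is nullable)
Nullable: {A, S}


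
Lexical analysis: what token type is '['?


Pattern: delimiter/punctuation
Type: PUNCTUATION


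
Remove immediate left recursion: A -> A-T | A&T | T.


Left-recursive alternatives: A-T, A&T; non-recursive: T
Introduce A': A -> TA', A' -> -TA' | &TA' | ε


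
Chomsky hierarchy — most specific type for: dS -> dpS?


LHS has context (more than one symbol) and |LHS| ≤ |RHS|
Classification: Type 1 (Context-Sensitive)


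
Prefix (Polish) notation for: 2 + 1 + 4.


left-to-right (same/higher precedence on left): tree is (+ (+ 2 1) 4)
Prefix: + + 2 1 4


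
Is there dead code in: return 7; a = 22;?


statement follows a return and is unreachable
Dead: 'a = 22'


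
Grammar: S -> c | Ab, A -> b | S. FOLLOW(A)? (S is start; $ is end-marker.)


$ ∈ FOLLOW(S). For each A -> αBβ: add FIRST(β)\{ε} to FOLLOW(B); if β nullable, add FOLLOW(A).
FOLLOW(A) = {b}


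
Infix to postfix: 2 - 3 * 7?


* has higher precedence, evaluate 3*7 first
Postfix: 2 3 7 * -


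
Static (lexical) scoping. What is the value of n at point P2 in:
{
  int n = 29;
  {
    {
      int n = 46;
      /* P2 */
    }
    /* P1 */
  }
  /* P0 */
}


n declared in the same block as P2
n = 46


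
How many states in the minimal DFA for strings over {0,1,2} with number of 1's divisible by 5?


Track (count of 1) mod 5: states 0..4, accept at 0
Minimal DFA: 5 states


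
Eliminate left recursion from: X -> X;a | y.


Left-recursive alternatives: X;a; non-recursive: y
Introduce X': X -> yX', X' -> ;aX' | ε


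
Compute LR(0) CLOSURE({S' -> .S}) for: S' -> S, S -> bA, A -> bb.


Start: S' -> .S
For each item with dot before a nonterminal B, add B -> .γ for every B-production
Closure: [S' -> .S, S -> .bA]


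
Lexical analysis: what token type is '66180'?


Pattern: digits only
Type: INTEGER_LITERAL


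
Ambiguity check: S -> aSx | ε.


balanced a^n…x^n: each string has a unique parse
Unambiguous


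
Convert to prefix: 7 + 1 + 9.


left-to-right (same/higher precedence on left): tree is (+ (+ 7 1) 9)
Prefix: + + 7 1 9


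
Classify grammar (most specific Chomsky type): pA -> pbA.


LHS has context (more than one symbol) and |LHS| ≤ |RHS|
Classification: Type 1 (Context-Sensitive)


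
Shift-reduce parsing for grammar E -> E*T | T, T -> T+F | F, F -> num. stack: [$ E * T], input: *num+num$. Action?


handle 'E*T' on top; lookahead ∈ FOLLOW(E) = {*, $}
Action: reduce (E -> E*T)


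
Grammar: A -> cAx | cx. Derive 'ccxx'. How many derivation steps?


Derivation: A => cAx => ccxx
Steps: 2


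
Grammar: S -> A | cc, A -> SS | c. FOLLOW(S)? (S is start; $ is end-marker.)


$ ∈ FOLLOW(S). For each A -> αBβ: add FIRST(β)\{ε} to FOLLOW(B); if β nullable, add FOLLOW(A).
FOLLOW(S) = {$, c}


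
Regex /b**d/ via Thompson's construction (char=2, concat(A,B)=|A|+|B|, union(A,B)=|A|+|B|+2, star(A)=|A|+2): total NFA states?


Syntax tree has 2 char leaf(s), 0 union(s), 2 star(s)
chars contribute 2×2 = 4; each union adds +2; each star adds +2
Total: 4 + 0 + 4 = 8 states


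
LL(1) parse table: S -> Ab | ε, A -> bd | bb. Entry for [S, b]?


For [S, b]: 'b' ∈ FIRST(Ab)
Entry: S -> Ab


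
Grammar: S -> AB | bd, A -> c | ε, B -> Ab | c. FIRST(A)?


Per alternative of A: FIRST(c) = {c}; FIRST(ε) = {ε}
FIRST(A) = {c, ε}


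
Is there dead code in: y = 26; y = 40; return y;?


first assignment to y is overwritten before any read
Dead: 'y = 26'


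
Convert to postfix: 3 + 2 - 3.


Left to right (same or higher precedence on left)
Postfix: 3 2 + 3 -


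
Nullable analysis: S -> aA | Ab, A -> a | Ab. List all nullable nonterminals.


A nonterminal is nullable iff some alternative derives ε (directly, or every symbol in it is nullable)
Nullable: {}


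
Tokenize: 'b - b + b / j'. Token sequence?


Scan left to right, longest-match per lexeme
Tokens: ID(b), OP(-), ID(b), OP(+), ID(b), OP(/), ID(j)


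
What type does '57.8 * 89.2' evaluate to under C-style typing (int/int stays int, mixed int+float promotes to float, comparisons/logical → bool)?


Operand types: float * float
Rule: mixed int/float promotes to float; int/int stays int
Result type: float
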